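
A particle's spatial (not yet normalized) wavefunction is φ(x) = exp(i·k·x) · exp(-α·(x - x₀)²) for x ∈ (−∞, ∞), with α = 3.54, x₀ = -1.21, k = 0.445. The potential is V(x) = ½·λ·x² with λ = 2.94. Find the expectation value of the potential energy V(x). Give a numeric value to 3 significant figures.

2.26

⟨V⟩ = ∫ V(x)·|φ|² dx / ∫|φ|² dx.
Gaussian moments (u = x − x₀): ∫u^(2j)·e^(−2αu²) du = (2j−1)!!/(4α)^j · √(π/(2α)), odd powers integrate to 0; here √(π/(2α)) = 0.66613.
State is unnormalized: ∫|φ|² dx = 0.66613, and ∫φ*·V(x)·φ dx = 1.5028, so ⟨V⟩ = 1.5028 / 0.66613.
⟨V⟩ = 2.2560.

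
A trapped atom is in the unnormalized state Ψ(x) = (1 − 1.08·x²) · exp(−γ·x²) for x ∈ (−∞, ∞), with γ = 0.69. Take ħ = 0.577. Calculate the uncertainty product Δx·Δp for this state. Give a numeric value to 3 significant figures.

Δx = √(⟨x²⟩−⟨x⟩²), Δp = √(⟨p²⟩−⟨p⟩²).
Expand each integrand as polynomial × e^(−2γx²) and use ∫x^(2j)·e^(−2γx²) dx = (2j−1)!!/(4γ)^j · √(π/(2γ)), odd powers → 0; here √(π/(2γ)) = 1.5088. Differentiate with the product rule, d/dx e^(−γx²) = −2γx·e^(−γx²).
Normalization: ∫|Ψ|² dx = 1.0211.
⟨x⟩ = 0.0000, ⟨x²⟩ = 0.50806 ⇒ Δx = 0.71278.
⟨p⟩ = 0.0000, ⟨p²⟩ = 0.96893 ⇒ Δp = 0.98434.
Δx·Δp = 0.70162.

0.702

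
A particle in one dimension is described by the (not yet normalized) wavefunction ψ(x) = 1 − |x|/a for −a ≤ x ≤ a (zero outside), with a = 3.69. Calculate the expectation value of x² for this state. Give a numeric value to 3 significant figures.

⟨x²⟩ = ∫ x²·|ψ|² dx / ∫|ψ|² dx (integrals over the domain).
ψ is even, so ∫ over [−a, a] = 2∫₀ᵃ with ψ = 1 − x/a there: ∫₀ᵃ (1 − x/a)² dx = a/3, ∫₀ᵃ x²(1 − x/a)² dx = a³/30, ∫₀ᵃ x⁴(1 − x/a)² dx = a⁵/105.
State is unnormalized: ∫|ψ|² dx = 2.4600, and ∫ψ*·x²·ψ dx = 3.3496, so ⟨x²⟩ = 3.3496 / 2.4600.
⟨x²⟩ = 1.3616.

1.36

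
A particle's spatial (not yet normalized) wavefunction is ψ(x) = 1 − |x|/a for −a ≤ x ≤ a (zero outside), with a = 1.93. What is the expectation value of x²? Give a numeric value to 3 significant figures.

0.372

⟨x²⟩ = ∫ x²·|ψ|² dx / ∫|ψ|² dx (integrals over the domain).
ψ is even, so ∫ over [−a, a] = 2∫₀ᵃ with ψ = 1 − x/a there: ∫₀ᵃ (1 − x/a)² dx = a/3, ∫₀ᵃ x²(1 − x/a)² dx = a³/30, ∫₀ᵃ x⁴(1 − x/a)² dx = a⁵/105.
State is unnormalized: ∫|ψ|² dx = 1.2867, and ∫ψ*·x²·ψ dx = 0.47927, so ⟨x²⟩ = 0.47927 / 1.2867.
⟨x²⟩ = 0.37249.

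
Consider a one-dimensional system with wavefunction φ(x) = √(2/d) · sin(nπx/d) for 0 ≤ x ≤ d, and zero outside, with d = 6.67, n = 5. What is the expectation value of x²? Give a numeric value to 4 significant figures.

14.74

⟨x²⟩ = ∫ x²·|φ|² dx (integrals over the domain).
With sin²θ = (1 − cos2θ)/2 on 0 ≤ x ≤ d: ∫sin²(nπx/d) dx = d/2, ∫x·sin²(nπx/d) dx = d²/4, ∫x²·sin²(nπx/d) dx = d³·(1/6 − 1/(4n²π²)); higher powers xᵏ the same way, integrating xᵏ·cos(2nπx/d) by parts.
⟨x²⟩ = 14.739.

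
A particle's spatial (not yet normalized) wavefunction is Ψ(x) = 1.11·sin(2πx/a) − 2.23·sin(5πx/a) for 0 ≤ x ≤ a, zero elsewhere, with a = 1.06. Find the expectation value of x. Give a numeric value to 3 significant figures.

0.546

⟨x⟩ = ∫ x·|Ψ|² dx / ∫|Ψ|² dx (integrals over the domain).
On 0 ≤ x ≤ a (j ≠ l): ∫sin²(jπx/a) dx = a/2, ∫sin(jπx/a)·sin(lπx/a) dx = 0; diagonal moments ∫x·sin²(jπx/a) dx = a²/4, ∫x²·sin²(jπx/a) dx = a³·(1/6 − 1/(4j²π²)); cross terms ∫x·sin(jπx/a)·sin(lπx/a) dx = 0 for j + l even and −4jla²/(π²(j² − l²)²) for j + l odd, ∫x²·sin(jπx/a)·sin(lπx/a) dx = (−1)^(j+l)·4jla³/(π²(j² − l²)²); higher powers the same way via product-to-sum and parts.
State is unnormalized: ∫|Ψ|² dx = 3.2887, and ∫Ψ*·x·Ψ dx = 1.7941, so ⟨x⟩ = 1.7941 / 3.2887.
⟨x⟩ = 0.54554.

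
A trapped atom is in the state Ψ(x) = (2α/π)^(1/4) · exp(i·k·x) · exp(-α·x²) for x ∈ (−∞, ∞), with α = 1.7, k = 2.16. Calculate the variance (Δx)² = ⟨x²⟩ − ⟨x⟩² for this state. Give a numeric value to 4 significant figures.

0.1471

Compute ⟨x⟩ and ⟨x²⟩ separately, then (Δx)² = ⟨x²⟩ − ⟨x⟩².
Gaussian moments: ∫x^(2j)·e^(−2αx²) dx = (2j−1)!!/(4α)^j · √(π/(2α)), odd powers integrate to 0; here √(π/(2α)) = 0.96125.
⟨x⟩ = 0.0000 and ⟨x²⟩ = 0.14706.
(Δx)² = 0.14706 − (0.0000)² = 0.14706.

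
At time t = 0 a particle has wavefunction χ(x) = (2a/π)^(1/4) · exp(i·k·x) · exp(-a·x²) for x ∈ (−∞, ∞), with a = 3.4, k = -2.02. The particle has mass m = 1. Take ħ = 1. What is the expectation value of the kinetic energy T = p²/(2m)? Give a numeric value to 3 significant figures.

T = −(ħ²/2m) d²/dx², so ⟨T⟩ = −(ħ²/2m) ∫ χ*·χ'' dx; with m = 1.
Gaussian moments: ∫x^(2j)·e^(−2ax²) dx = (2j−1)!!/(4a)^j · √(π/(2a)), odd powers integrate to 0; here √(π/(2a)) = 0.67971. Derivatives: χ′ = (ik − 2ax)·χ, χ″ = ((ik − 2ax)² − 2a)·χ; the odd-in-x pieces drop out.
⟨T⟩ = 3.7402.

3.74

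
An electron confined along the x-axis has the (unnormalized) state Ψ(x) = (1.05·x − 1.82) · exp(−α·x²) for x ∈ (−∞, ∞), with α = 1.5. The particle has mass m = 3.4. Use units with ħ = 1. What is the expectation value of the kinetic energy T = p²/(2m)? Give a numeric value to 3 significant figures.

0.244

T = −(ħ²/2m) d²/dx², so ⟨T⟩ = −(ħ²/2m) ∫ Ψ*·Ψ'' dx / ∫|Ψ|² dx; with m = 3.4.
Expand each integrand as polynomial × e^(−2αx²) and use ∫x^(2j)·e^(−2αx²) dx = (2j−1)!!/(4α)^j · √(π/(2α)), odd powers → 0; here √(π/(2α)) = 1.0233. Differentiate with the product rule, d/dx e^(−αx²) = −2αx·e^(−αx²).
State is unnormalized: ∫|Ψ|² dx = 3.5777, and ∫Ψ*·(−ħ²/2m · Ψ'') dx = 0.87216, so ⟨T⟩ = 0.87216 / 3.5777.
⟨T⟩ = 0.24378.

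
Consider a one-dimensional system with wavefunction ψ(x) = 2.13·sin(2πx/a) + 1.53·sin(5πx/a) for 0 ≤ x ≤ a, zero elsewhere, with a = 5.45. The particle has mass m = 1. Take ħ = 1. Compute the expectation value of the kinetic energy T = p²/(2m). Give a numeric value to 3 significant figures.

T = −(ħ²/2m) d²/dx², so ⟨T⟩ = −(ħ²/2m) ∫ ψ*·ψ'' dx / ∫|ψ|² dx; with m = 1.
d²/dx² sin(jπx/a) = −(jπ/a)²·sin(jπx/a); on 0 ≤ x ≤ a, ∫sin²(jπx/a) dx = a/2 and ∫sin(jπx/a)·sin(lπx/a) dx = 0 for j ≠ l, so only diagonal terms survive in ∫|ψ|² and ∫ψ·ψ″; ∫ψ·ψ′ dx = [ψ²/2] between the walls = 0.
State is unnormalized: ∫|ψ|² dx = 18.742, and ∫ψ*·(−ħ²/2m · ψ'') dx = 34.711, so ⟨T⟩ = 34.711 / 18.742.
⟨T⟩ = 1.8521.

1.85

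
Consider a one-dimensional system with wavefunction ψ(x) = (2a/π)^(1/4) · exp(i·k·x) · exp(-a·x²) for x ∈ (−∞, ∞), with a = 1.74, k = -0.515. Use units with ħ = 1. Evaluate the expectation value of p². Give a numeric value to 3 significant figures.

p² ψ = −ħ² d²ψ/dx²; ⟨p²⟩ = −ħ² ∫ ψ*·ψ'' dx.
Gaussian moments: ∫x^(2j)·e^(−2ax²) dx = (2j−1)!!/(4a)^j · √(π/(2a)), odd powers integrate to 0; here √(π/(2a)) = 0.95013. Derivatives: ψ′ = (ik − 2ax)·ψ, ψ″ = ((ik − 2ax)² − 2a)·ψ; the odd-in-x pieces drop out.
⟨p²⟩ = 2.0052.

2.01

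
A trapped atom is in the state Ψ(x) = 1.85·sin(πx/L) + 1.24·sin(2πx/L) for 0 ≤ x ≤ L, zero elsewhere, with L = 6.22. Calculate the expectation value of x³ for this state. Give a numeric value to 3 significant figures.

13.1

⟨x³⟩ = ∫ x³·|Ψ|² dx / ∫|Ψ|² dx (integrals over the domain).
On 0 ≤ x ≤ L (j ≠ l): ∫sin²(jπx/L) dx = L/2, ∫sin(jπx/L)·sin(lπx/L) dx = 0; diagonal moments ∫x·sin²(jπx/L) dx = L²/4, ∫x²·sin²(jπx/L) dx = L³·(1/6 − 1/(4j²π²)); cross terms ∫x·sin(jπx/L)·sin(lπx/L) dx = 0 for j + l even and −4jlL²/(π²(j² − l²)²) for j + l odd, ∫x²·sin(jπx/L)·sin(lπx/L) dx = (−1)^(j+l)·4jlL³/(π²(j² − l²)²); higher powers the same way via product-to-sum and parts.
State is unnormalized: ∫|Ψ|² dx = 15.426, and ∫Ψ*·x³·Ψ dx = 201.57, so ⟨x³⟩ = 201.57 / 15.426.
⟨x³⟩ = 13.067.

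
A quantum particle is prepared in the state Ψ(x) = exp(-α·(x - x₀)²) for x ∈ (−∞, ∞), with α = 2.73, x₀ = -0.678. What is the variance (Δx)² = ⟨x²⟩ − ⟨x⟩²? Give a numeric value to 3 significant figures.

0.0916

Compute ⟨x⟩ and ⟨x²⟩ separately, then (Δx)² = ⟨x²⟩ − ⟨x⟩².
Gaussian moments (u = x − x₀): ∫u^(2j)·e^(−2αu²) du = (2j−1)!!/(4α)^j · √(π/(2α)), odd powers integrate to 0; here √(π/(2α)) = 0.75854.
Normalization: ∫|Ψ|² dx = 0.75854.
⟨x⟩ = -0.67800 and ⟨x²⟩ = 0.55126.
(Δx)² = 0.55126 − (-0.67800)² = 0.091575.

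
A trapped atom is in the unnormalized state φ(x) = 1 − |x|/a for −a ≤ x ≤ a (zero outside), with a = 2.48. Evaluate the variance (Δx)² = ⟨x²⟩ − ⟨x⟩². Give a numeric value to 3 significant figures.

Compute ⟨x⟩ and ⟨x²⟩ separately, then (Δx)² = ⟨x²⟩ − ⟨x⟩².
φ is even, so ∫ over [−a, a] = 2∫₀ᵃ with φ = 1 − x/a there: ∫₀ᵃ (1 − x/a)² dx = a/3, ∫₀ᵃ x²(1 − x/a)² dx = a³/30, ∫₀ᵃ x⁴(1 − x/a)² dx = a⁵/105.
Normalization: ∫|φ|² dx = 1.6533.
⟨x⟩ = 0.0000 and ⟨x²⟩ = 0.61504.
(Δx)² = 0.61504 − (0.0000)² = 0.61504.

0.615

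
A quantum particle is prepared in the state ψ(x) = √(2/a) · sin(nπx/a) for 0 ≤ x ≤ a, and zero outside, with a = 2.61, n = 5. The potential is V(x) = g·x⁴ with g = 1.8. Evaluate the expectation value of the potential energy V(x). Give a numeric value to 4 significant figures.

16.37

⟨V⟩ = ∫ V(x)·|ψ|² dx.
With sin²θ = (1 − cos2θ)/2 on 0 ≤ x ≤ a: ∫sin²(nπx/a) dx = a/2, ∫x·sin²(nπx/a) dx = a²/4, ∫x²·sin²(nπx/a) dx = a³·(1/6 − 1/(4n²π²)); higher powers xᵏ the same way, integrating xᵏ·cos(2nπx/a) by parts.
⟨V⟩ = 16.369.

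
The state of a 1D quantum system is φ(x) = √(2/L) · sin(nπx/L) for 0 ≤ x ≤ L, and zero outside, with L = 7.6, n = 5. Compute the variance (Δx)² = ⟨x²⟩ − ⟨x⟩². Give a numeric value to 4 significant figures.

Compute ⟨x⟩ and ⟨x²⟩ separately, then (Δx)² = ⟨x²⟩ − ⟨x⟩².
With sin²θ = (1 − cos2θ)/2 on 0 ≤ x ≤ L: ∫sin²(nπx/L) dx = L/2, ∫x·sin²(nπx/L) dx = L²/4, ∫x²·sin²(nπx/L) dx = L³·(1/6 − 1/(4n²π²)); higher powers xᵏ the same way, integrating xᵏ·cos(2nπx/L) by parts.
⟨x⟩ = 3.8000 and ⟨x²⟩ = 19.136.
(Δx)² = 19.136 − (3.8000)² = 4.6963.

4.696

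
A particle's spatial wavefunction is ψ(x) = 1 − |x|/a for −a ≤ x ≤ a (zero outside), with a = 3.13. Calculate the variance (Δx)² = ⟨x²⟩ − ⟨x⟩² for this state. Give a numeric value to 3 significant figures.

0.980

Compute ⟨x⟩ and ⟨x²⟩ separately, then (Δx)² = ⟨x²⟩ − ⟨x⟩².
ψ is even, so ∫ over [−a, a] = 2∫₀ᵃ with ψ = 1 − x/a there: ∫₀ᵃ (1 − x/a)² dx = a/3, ∫₀ᵃ x²(1 − x/a)² dx = a³/30, ∫₀ᵃ x⁴(1 − x/a)² dx = a⁵/105.
Normalization: ∫|ψ|² dx = 2.0867.
⟨x⟩ = 0.0000 and ⟨x²⟩ = 0.97969.
(Δx)² = 0.97969 − (0.0000)² = 0.97969.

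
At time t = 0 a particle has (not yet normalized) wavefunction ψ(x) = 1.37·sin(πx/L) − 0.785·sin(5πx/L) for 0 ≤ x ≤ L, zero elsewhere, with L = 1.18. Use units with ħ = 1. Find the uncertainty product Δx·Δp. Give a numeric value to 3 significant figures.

Δx = √(⟨x²⟩−⟨x⟩²), Δp = √(⟨p²⟩−⟨p⟩²).
On 0 ≤ x ≤ L (j ≠ l): ∫sin²(jπx/L) dx = L/2, ∫sin(jπx/L)·sin(lπx/L) dx = 0; diagonal moments ∫x·sin²(jπx/L) dx = L²/4, ∫x²·sin²(jπx/L) dx = L³·(1/6 − 1/(4j²π²)); cross terms ∫x·sin(jπx/L)·sin(lπx/L) dx = 0 for j + l even and −4jlL²/(π²(j² − l²)²) for j + l odd, ∫x²·sin(jπx/L)·sin(lπx/L) dx = (−1)^(j+l)·4jlL³/(π²(j² − l²)²); higher powers the same way via product-to-sum and parts. d²/dx² sin(jπx/L) = −(jπ/L)²·sin(jπx/L); on 0 ≤ x ≤ L, ∫sin²(jπx/L) dx = L/2 and ∫sin(jπx/L)·sin(lπx/L) dx = 0 for j ≠ l, so only diagonal terms survive in ∫|ψ|² and ∫ψ·ψ″; ∫ψ·ψ′ dx = [ψ²/2] between the walls = 0.
Normalization: ∫|ψ|² dx = 1.4709.
⟨x⟩ = 0.59000, ⟨x²⟩ = 0.40188 ⇒ Δx = 0.23190.
⟨p⟩ = 0.0000, ⟨p²⟩ = 49.136 ⇒ Δp = 7.0097.
Δx·Δp = 1.6256.

1.63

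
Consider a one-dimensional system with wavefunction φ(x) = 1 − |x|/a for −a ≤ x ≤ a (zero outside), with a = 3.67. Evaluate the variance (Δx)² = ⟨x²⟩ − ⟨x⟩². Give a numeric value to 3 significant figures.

Compute ⟨x⟩ and ⟨x²⟩ separately, then (Δx)² = ⟨x²⟩ − ⟨x⟩².
φ is even, so ∫ over [−a, a] = 2∫₀ᵃ with φ = 1 − x/a there: ∫₀ᵃ (1 − x/a)² dx = a/3, ∫₀ᵃ x²(1 − x/a)² dx = a³/30, ∫₀ᵃ x⁴(1 − x/a)² dx = a⁵/105.
Normalization: ∫|φ|² dx = 2.4467.
⟨x⟩ = 0.0000 and ⟨x²⟩ = 1.3469.
(Δx)² = 1.3469 − (0.0000)² = 1.3469.

1.35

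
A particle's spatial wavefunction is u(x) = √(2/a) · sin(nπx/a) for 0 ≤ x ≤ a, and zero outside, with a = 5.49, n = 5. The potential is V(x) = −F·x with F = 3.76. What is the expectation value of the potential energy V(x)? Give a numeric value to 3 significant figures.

-10.3

⟨V⟩ = ∫ V(x)·|u|² dx.
With sin²θ = (1 − cos2θ)/2 on 0 ≤ x ≤ a: ∫sin²(nπx/a) dx = a/2, ∫x·sin²(nπx/a) dx = a²/4, ∫x²·sin²(nπx/a) dx = a³·(1/6 − 1/(4n²π²)); higher powers xᵏ the same way, integrating xᵏ·cos(2nπx/a) by parts.
⟨V⟩ = -10.321.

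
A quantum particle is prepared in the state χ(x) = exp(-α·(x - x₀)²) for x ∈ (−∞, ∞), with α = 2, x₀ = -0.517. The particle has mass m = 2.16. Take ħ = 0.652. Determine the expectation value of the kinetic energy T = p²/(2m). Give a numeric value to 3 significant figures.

0.197

T = −(ħ²/2m) d²/dx², so ⟨T⟩ = −(ħ²/2m) ∫ χ*·χ'' dx / ∫|χ|² dx; with m = 2.16.
Gaussian moments (u = x − x₀): ∫u^(2j)·e^(−2αu²) du = (2j−1)!!/(4α)^j · √(π/(2α)), odd powers integrate to 0; here √(π/(2α)) = 0.88623. Derivatives: d/dx e^(−αu²) = −2αu·e^(−αu²), d²/dx² e^(−αu²) = (4α²u² − 2α)·e^(−αu²).
State is unnormalized: ∫|χ|² dx = 0.88623, and ∫χ*·(−ħ²/2m · χ'') dx = 0.17442, so ⟨T⟩ = 0.17442 / 0.88623.
⟨T⟩ = 0.19681.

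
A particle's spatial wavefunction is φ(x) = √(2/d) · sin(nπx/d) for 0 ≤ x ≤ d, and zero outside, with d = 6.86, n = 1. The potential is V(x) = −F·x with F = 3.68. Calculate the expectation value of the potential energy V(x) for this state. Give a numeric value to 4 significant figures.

⟨V⟩ = ∫ V(x)·|φ|² dx.
With sin²θ = (1 − cos2θ)/2 on 0 ≤ x ≤ d: ∫sin²(nπx/d) dx = d/2, ∫x·sin²(nπx/d) dx = d²/4, ∫x²·sin²(nπx/d) dx = d³·(1/6 − 1/(4n²π²)); higher powers xᵏ the same way, integrating xᵏ·cos(2nπx/d) by parts.
⟨V⟩ = -12.622.

-12.62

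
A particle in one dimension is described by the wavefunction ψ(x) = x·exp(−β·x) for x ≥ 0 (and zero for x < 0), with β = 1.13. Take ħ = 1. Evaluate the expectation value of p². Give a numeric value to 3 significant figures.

p² ψ = −ħ² d²ψ/dx²; ⟨p²⟩ = −ħ² ∫ ψ*·ψ'' dx / ∫|ψ|² dx.
Differentiate x·exp(−β·x) with the product rule; every integrand then reduces to terms xʲ·e^(−2βx) on [0, ∞), with ∫₀^∞ xʲ·e^(−2βx) dx = j!/(2β)^(j+1).
State is unnormalized: ∫|ψ|² dx = 0.17326, and ∫ψ*·(−ħ² ψ'') dx = 0.22124, so ⟨p²⟩ = 0.22124 / 0.17326.
⟨p²⟩ = 1.2769.

1.28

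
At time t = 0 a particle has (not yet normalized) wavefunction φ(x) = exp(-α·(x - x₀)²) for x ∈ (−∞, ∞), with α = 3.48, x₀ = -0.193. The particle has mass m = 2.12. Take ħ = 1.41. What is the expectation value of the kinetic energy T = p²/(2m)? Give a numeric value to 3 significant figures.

1.63

T = −(ħ²/2m) d²/dx², so ⟨T⟩ = −(ħ²/2m) ∫ φ*·φ'' dx / ∫|φ|² dx; with m = 2.12.
Gaussian moments (u = x − x₀): ∫u^(2j)·e^(−2αu²) du = (2j−1)!!/(4α)^j · √(π/(2α)), odd powers integrate to 0; here √(π/(2α)) = 0.67185. Derivatives: d/dx e^(−αu²) = −2αu·e^(−αu²), d²/dx² e^(−αu²) = (4α²u² − 2α)·e^(−αu²).
State is unnormalized: ∫|φ|² dx = 0.67185, and ∫φ*·(−ħ²/2m · φ'') dx = 1.0963, so ⟨T⟩ = 1.0963 / 0.67185.
⟨T⟩ = 1.6317.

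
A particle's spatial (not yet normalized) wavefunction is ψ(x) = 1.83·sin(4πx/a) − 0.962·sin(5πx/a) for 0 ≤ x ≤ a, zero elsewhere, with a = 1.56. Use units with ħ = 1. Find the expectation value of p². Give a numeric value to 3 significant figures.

p² ψ = −ħ² d²ψ/dx²; ⟨p²⟩ = −ħ² ∫ ψ*·ψ'' dx / ∫|ψ|² dx.
d²/dx² sin(jπx/a) = −(jπ/a)²·sin(jπx/a); on 0 ≤ x ≤ a, ∫sin²(jπx/a) dx = a/2 and ∫sin(jπx/a)·sin(lπx/a) dx = 0 for j ≠ l, so only diagonal terms survive in ∫|ψ|² and ∫ψ·ψ″; ∫ψ·ψ′ dx = [ψ²/2] between the walls = 0.
State is unnormalized: ∫|ψ|² dx = 3.3340, and ∫ψ*·(−ħ² ψ'') dx = 242.69, so ⟨p²⟩ = 242.69 / 3.3340.
⟨p²⟩ = 72.792.

72.8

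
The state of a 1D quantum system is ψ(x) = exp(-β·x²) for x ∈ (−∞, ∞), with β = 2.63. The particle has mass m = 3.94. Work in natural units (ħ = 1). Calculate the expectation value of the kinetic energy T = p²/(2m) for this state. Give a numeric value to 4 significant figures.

0.3338

T = −(ħ²/2m) d²/dx², so ⟨T⟩ = −(ħ²/2m) ∫ ψ*·ψ'' dx / ∫|ψ|² dx; with m = 3.94.
Gaussian moments: ∫x^(2j)·e^(−2βx²) dx = (2j−1)!!/(4β)^j · √(π/(2β)), odd powers integrate to 0; here √(π/(2β)) = 0.77283. Derivatives: d/dx e^(−βx²) = −2βx·e^(−βx²), d²/dx² e^(−βx²) = (4β²x² − 2β)·e^(−βx²).
State is unnormalized: ∫|ψ|² dx = 0.77283, and ∫ψ*·(−ħ²/2m · ψ'') dx = 0.25794, so ⟨T⟩ = 0.25794 / 0.77283.
⟨T⟩ = 0.33376.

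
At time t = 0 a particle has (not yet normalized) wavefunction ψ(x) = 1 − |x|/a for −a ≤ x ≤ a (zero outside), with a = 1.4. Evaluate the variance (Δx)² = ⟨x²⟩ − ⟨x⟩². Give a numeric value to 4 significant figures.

Compute ⟨x⟩ and ⟨x²⟩ separately, then (Δx)² = ⟨x²⟩ − ⟨x⟩².
ψ is even, so ∫ over [−a, a] = 2∫₀ᵃ with ψ = 1 − x/a there: ∫₀ᵃ (1 − x/a)² dx = a/3, ∫₀ᵃ x²(1 − x/a)² dx = a³/30, ∫₀ᵃ x⁴(1 − x/a)² dx = a⁵/105.
Normalization: ∫|ψ|² dx = 0.93333.
⟨x⟩ = 0.0000 and ⟨x²⟩ = 0.19600.
(Δx)² = 0.19600 − (0.0000)² = 0.19600.

0.1960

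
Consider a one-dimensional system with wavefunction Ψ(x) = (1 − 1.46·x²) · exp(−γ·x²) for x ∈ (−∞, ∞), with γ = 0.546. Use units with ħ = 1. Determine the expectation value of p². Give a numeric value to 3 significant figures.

2.97

p² Ψ = −ħ² d²Ψ/dx²; ⟨p²⟩ = −ħ² ∫ Ψ*·Ψ'' dx / ∫|Ψ|² dx.
Expand each integrand as polynomial × e^(−2γx²) and use ∫x^(2j)·e^(−2γx²) dx = (2j−1)!!/(4γ)^j · √(π/(2γ)), odd powers → 0; here √(π/(2γ)) = 1.6961. Differentiate with the product rule, d/dx e^(−γx²) = −2γx·e^(−γx²).
State is unnormalized: ∫|Ψ|² dx = 1.7024, and ∫Ψ*·(−ħ² Ψ'') dx = 5.0613, so ⟨p²⟩ = 5.0613 / 1.7024.
⟨p²⟩ = 2.9731.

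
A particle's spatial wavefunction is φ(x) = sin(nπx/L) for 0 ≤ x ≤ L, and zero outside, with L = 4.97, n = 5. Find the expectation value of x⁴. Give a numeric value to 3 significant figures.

120.

⟨x⁴⟩ = ∫ x⁴·|φ|² dx / ∫|φ|² dx (integrals over the domain).
With sin²θ = (1 − cos2θ)/2 on 0 ≤ x ≤ L: ∫sin²(nπx/L) dx = L/2, ∫x·sin²(nπx/L) dx = L²/4, ∫x²·sin²(nπx/L) dx = L³·(1/6 − 1/(4n²π²)); higher powers xᵏ the same way, integrating xᵏ·cos(2nπx/L) by parts.
State is unnormalized: ∫|φ|² dx = 2.4850, and ∫φ*·x⁴·φ dx = 297.13, so ⟨x⁴⟩ = 297.13 / 2.4850.
⟨x⁴⟩ = 119.57.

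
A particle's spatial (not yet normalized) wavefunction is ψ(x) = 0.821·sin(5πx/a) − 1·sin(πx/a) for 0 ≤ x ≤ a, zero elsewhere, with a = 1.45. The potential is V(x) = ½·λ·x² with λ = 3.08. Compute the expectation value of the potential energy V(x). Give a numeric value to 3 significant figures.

⟨V⟩ = ∫ V(x)·|ψ|² dx / ∫|ψ|² dx.
On 0 ≤ x ≤ a (j ≠ l): ∫sin²(jπx/a) dx = a/2, ∫sin(jπx/a)·sin(lπx/a) dx = 0; diagonal moments ∫x·sin²(jπx/a) dx = a²/4, ∫x²·sin²(jπx/a) dx = a³·(1/6 − 1/(4j²π²)); cross terms ∫x·sin(jπx/a)·sin(lπx/a) dx = 0 for j + l even and −4jla²/(π²(j² − l²)²) for j + l odd, ∫x²·sin(jπx/a)·sin(lπx/a) dx = (−1)^(j+l)·4jla³/(π²(j² − l²)²); higher powers the same way via product-to-sum and parts.
State is unnormalized: ∫|ψ|² dx = 1.2137, and ∫ψ*·V(x)·ψ dx = 1.1607, so ⟨V⟩ = 1.1607 / 1.2137.
⟨V⟩ = 0.95631.

0.956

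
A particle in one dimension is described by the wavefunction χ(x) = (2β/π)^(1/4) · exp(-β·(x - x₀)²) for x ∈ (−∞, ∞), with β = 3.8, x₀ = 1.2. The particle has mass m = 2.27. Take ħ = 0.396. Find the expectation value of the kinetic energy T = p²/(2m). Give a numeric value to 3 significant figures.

0.131

T = −(ħ²/2m) d²/dx², so ⟨T⟩ = −(ħ²/2m) ∫ χ*·χ'' dx; with m = 2.27.
Gaussian moments (u = x − x₀): ∫u^(2j)·e^(−2βu²) du = (2j−1)!!/(4β)^j · √(π/(2β)), odd powers integrate to 0; here √(π/(2β)) = 0.64294. Derivatives: d/dx e^(−βu²) = −2βu·e^(−βu²), d²/dx² e^(−βu²) = (4β²u² − 2β)·e^(−βu²).
⟨T⟩ = 0.13126.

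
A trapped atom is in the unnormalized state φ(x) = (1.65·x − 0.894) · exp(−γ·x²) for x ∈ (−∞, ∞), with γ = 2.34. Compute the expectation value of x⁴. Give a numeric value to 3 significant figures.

0.0708

⟨x⁴⟩ = ∫ x⁴·|φ|² dx / ∫|φ|² dx (integrals over the domain).
Expand each integrand as polynomial × e^(−2γx²) and use ∫x^(2j)·e^(−2γx²) dx = (2j−1)!!/(4γ)^j · √(π/(2γ)), odd powers → 0; here √(π/(2γ)) = 0.81932.
State is unnormalized: ∫|φ|² dx = 0.89314, and ∫φ*·x⁴·φ dx = 0.063225, so ⟨x⁴⟩ = 0.063225 / 0.89314.
⟨x⁴⟩ = 0.070790.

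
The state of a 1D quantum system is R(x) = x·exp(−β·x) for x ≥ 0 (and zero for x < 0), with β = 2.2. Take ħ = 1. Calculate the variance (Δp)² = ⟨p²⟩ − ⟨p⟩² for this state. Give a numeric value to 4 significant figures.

4.840

Compute ⟨p⟩ and ⟨p²⟩ separately; (Δp)² = ⟨p²⟩ − ⟨p⟩².
Differentiate x·exp(−β·x) with the product rule; every integrand then reduces to terms xʲ·e^(−2βx) on [0, ∞), with ∫₀^∞ xʲ·e^(−2βx) dx = j!/(2β)^(j+1).
Normalization: ∫|R|² dx = 0.023479.
⟨p⟩ = 0.0000 and ⟨p²⟩ = 4.8400.
(Δp)² = 4.8400 − (0.0000)² = 4.8400.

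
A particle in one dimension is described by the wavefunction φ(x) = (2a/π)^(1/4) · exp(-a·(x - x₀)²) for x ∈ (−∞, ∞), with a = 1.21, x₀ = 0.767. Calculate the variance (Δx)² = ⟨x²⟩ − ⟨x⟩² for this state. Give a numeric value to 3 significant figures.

Compute ⟨x⟩ and ⟨x²⟩ separately, then (Δx)² = ⟨x²⟩ − ⟨x⟩².
Gaussian moments (u = x − x₀): ∫u^(2j)·e^(−2au²) du = (2j−1)!!/(4a)^j · √(π/(2a)), odd powers integrate to 0; here √(π/(2a)) = 1.1394.
⟨x⟩ = 0.76700 and ⟨x²⟩ = 0.79490.
(Δx)² = 0.79490 − (0.76700)² = 0.20661.

0.207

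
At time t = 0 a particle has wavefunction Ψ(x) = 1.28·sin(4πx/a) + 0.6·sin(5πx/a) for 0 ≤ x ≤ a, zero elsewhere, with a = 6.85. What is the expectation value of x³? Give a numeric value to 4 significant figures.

⟨x³⟩ = ∫ x³·|Ψ|² dx / ∫|Ψ|² dx (integrals over the domain).
On 0 ≤ x ≤ a (j ≠ l): ∫sin²(jπx/a) dx = a/2, ∫sin(jπx/a)·sin(lπx/a) dx = 0; diagonal moments ∫x·sin²(jπx/a) dx = a²/4, ∫x²·sin²(jπx/a) dx = a³·(1/6 − 1/(4j²π²)); cross terms ∫x·sin(jπx/a)·sin(lπx/a) dx = 0 for j + l even and −4jla²/(π²(j² − l²)²) for j + l odd, ∫x²·sin(jπx/a)·sin(lπx/a) dx = (−1)^(j+l)·4jla³/(π²(j² − l²)²); higher powers the same way via product-to-sum and parts.
State is unnormalized: ∫|Ψ|² dx = 6.8445, and ∫Ψ*·x³·Ψ dx = 240.86, so ⟨x³⟩ = 240.86 / 6.8445.
⟨x³⟩ = 35.190.

35.19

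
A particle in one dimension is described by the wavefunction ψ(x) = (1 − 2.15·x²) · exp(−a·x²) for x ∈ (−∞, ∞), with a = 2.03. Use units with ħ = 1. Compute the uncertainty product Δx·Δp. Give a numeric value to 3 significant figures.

0.710

Δx = √(⟨x²⟩−⟨x⟩²), Δp = √(⟨p²⟩−⟨p⟩²).
Expand each integrand as polynomial × e^(−2ax²) and use ∫x^(2j)·e^(−2ax²) dx = (2j−1)!!/(4a)^j · √(π/(2a)), odd powers → 0; here √(π/(2a)) = 0.87965. Differentiate with the product rule, d/dx e^(−ax²) = −2ax·e^(−ax²).
Normalization: ∫|ψ|² dx = 0.59884.
⟨x⟩ = 0.0000, ⟨x²⟩ = 0.083748 ⇒ Δx = 0.28939.
⟨p⟩ = 0.0000, ⟨p²⟩ = 6.0244 ⇒ Δp = 2.4545.
Δx·Δp = 0.71031.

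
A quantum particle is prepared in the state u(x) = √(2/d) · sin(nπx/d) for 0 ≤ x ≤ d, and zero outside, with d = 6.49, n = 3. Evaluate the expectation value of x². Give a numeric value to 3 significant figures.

⟨x²⟩ = ∫ x²·|u|² dx (integrals over the domain).
With sin²θ = (1 − cos2θ)/2 on 0 ≤ x ≤ d: ∫sin²(nπx/d) dx = d/2, ∫x·sin²(nπx/d) dx = d²/4, ∫x²·sin²(nπx/d) dx = d³·(1/6 − 1/(4n²π²)); higher powers xᵏ the same way, integrating xᵏ·cos(2nπx/d) by parts.
⟨x²⟩ = 13.803.

13.8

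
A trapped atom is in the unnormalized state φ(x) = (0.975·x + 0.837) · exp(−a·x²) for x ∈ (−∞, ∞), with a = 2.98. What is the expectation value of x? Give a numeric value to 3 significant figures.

0.175

⟨x⟩ = ∫ x·|φ|² dx / ∫|φ|² dx (integrals over the domain).
Expand each integrand as polynomial × e^(−2ax²) and use ∫x^(2j)·e^(−2ax²) dx = (2j−1)!!/(4a)^j · √(π/(2a)), odd powers → 0; here √(π/(2a)) = 0.72603.
State is unnormalized: ∫|φ|² dx = 0.56653, and ∫φ*·x·φ dx = 0.099411, so ⟨x⟩ = 0.099411 / 0.56653.
⟨x⟩ = 0.17547.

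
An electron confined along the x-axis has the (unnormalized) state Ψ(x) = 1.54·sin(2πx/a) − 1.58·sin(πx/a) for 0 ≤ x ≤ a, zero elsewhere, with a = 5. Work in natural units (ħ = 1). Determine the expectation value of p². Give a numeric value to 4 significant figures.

0.9718

p² Ψ = −ħ² d²Ψ/dx²; ⟨p²⟩ = −ħ² ∫ Ψ*·Ψ'' dx / ∫|Ψ|² dx.
d²/dx² sin(jπx/a) = −(jπ/a)²·sin(jπx/a); on 0 ≤ x ≤ a, ∫sin²(jπx/a) dx = a/2 and ∫sin(jπx/a)·sin(lπx/a) dx = 0 for j ≠ l, so only diagonal terms survive in ∫|Ψ|² and ∫Ψ·Ψ″; ∫Ψ·Ψ′ dx = [Ψ²/2] between the walls = 0.
State is unnormalized: ∫|Ψ|² dx = 12.170, and ∫Ψ*·(−ħ² Ψ'') dx = 11.827, so ⟨p²⟩ = 11.827 / 12.170.
⟨p²⟩ = 0.97178.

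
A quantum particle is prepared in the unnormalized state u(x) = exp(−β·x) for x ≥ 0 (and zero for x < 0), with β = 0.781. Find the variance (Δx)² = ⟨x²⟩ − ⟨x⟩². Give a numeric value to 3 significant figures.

Compute ⟨x⟩ and ⟨x²⟩ separately, then (Δx)² = ⟨x²⟩ − ⟨x⟩².
Every integrand reduces to terms xʲ·e^(−2βx) on [0, ∞); use ∫₀^∞ xʲ·e^(−2βx) dx = j!/(2β)^(j+1).
Normalization: ∫|u|² dx = 0.64020.
⟨x⟩ = 0.64020 and ⟨x²⟩ = 0.81972.
(Δx)² = 0.81972 − (0.64020)² = 0.40986.

0.410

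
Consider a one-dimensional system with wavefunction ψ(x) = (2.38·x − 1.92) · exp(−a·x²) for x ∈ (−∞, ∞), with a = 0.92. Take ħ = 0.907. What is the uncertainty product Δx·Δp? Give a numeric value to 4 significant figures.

0.4977

Δx = √(⟨x²⟩−⟨x⟩²), Δp = √(⟨p²⟩−⟨p⟩²).
Expand each integrand as polynomial × e^(−2ax²) and use ∫x^(2j)·e^(−2ax²) dx = (2j−1)!!/(4a)^j · √(π/(2a)), odd powers → 0; here √(π/(2a)) = 1.3067. Differentiate with the product rule, d/dx e^(−ax²) = −2ax·e^(−ax²).
Normalization: ∫|ψ|² dx = 6.8282.
⟨x⟩ = -0.47525, ⟨x²⟩ = 0.43182 ⇒ Δx = 0.45383.
⟨p⟩ = 0.0000, ⟨p²⟩ = 1.2027 ⇒ Δp = 1.0967.
Δx·Δp = 0.49770.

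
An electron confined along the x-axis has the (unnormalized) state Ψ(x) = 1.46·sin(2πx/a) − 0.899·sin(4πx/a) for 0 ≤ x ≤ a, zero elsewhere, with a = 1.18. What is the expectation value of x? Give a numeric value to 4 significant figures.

0.5900

⟨x⟩ = ∫ x·|Ψ|² dx / ∫|Ψ|² dx (integrals over the domain).
On 0 ≤ x ≤ a (j ≠ l): ∫sin²(jπx/a) dx = a/2, ∫sin(jπx/a)·sin(lπx/a) dx = 0; diagonal moments ∫x·sin²(jπx/a) dx = a²/4, ∫x²·sin²(jπx/a) dx = a³·(1/6 − 1/(4j²π²)); cross terms ∫x·sin(jπx/a)·sin(lπx/a) dx = 0 for j + l even and −4jla²/(π²(j² − l²)²) for j + l odd, ∫x²·sin(jπx/a)·sin(lπx/a) dx = (−1)^(j+l)·4jla³/(π²(j² − l²)²); higher powers the same way via product-to-sum and parts.
State is unnormalized: ∫|Ψ|² dx = 1.7345, and ∫Ψ*·x·Ψ dx = 1.0233, so ⟨x⟩ = 1.0233 / 1.7345.
⟨x⟩ = 0.59000.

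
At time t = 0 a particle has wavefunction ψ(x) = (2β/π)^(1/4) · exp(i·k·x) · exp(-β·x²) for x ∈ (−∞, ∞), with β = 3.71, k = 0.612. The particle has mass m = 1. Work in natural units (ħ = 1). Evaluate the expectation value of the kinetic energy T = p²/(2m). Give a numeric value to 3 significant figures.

2.04

T = −(ħ²/2m) d²/dx², so ⟨T⟩ = −(ħ²/2m) ∫ ψ*·ψ'' dx; with m = 1.
Gaussian moments: ∫x^(2j)·e^(−2βx²) dx = (2j−1)!!/(4β)^j · √(π/(2β)), odd powers integrate to 0; here √(π/(2β)) = 0.65069. Derivatives: ψ′ = (ik − 2βx)·ψ, ψ″ = ((ik − 2βx)² − 2β)·ψ; the odd-in-x pieces drop out.
⟨T⟩ = 2.0423.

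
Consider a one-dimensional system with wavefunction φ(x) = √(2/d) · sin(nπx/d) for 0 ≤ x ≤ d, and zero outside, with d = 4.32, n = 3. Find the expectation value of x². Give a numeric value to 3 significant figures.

6.12

⟨x²⟩ = ∫ x²·|φ|² dx (integrals over the domain).
With sin²θ = (1 − cos2θ)/2 on 0 ≤ x ≤ d: ∫sin²(nπx/d) dx = d/2, ∫x·sin²(nπx/d) dx = d²/4, ∫x²·sin²(nπx/d) dx = d³·(1/6 − 1/(4n²π²)); higher powers xᵏ the same way, integrating xᵏ·cos(2nπx/d) by parts.
⟨x²⟩ = 6.1158.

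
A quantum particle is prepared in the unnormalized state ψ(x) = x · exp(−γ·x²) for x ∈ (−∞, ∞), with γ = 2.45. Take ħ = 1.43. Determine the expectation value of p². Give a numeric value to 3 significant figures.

p² ψ = −ħ² d²ψ/dx²; ⟨p²⟩ = −ħ² ∫ ψ*·ψ'' dx / ∫|ψ|² dx.
Expand each integrand as polynomial × e^(−2γx²) and use ∫x^(2j)·e^(−2γx²) dx = (2j−1)!!/(4γ)^j · √(π/(2γ)), odd powers → 0; here √(π/(2γ)) = 0.80071. Differentiate with the product rule, d/dx e^(−γx²) = −2γx·e^(−γx²).
State is unnormalized: ∫|ψ|² dx = 0.081705, and ∫ψ*·(−ħ² ψ'') dx = 1.2280, so ⟨p²⟩ = 1.2280 / 0.081705.
⟨p²⟩ = 15.030.

15.0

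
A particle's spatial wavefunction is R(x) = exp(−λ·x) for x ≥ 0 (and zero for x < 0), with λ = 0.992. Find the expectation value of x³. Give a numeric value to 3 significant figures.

0.768

⟨x³⟩ = ∫ x³·|R|² dx / ∫|R|² dx (integrals over the domain).
Every integrand reduces to terms xʲ·e^(−2λx) on [0, ∞); use ∫₀^∞ xʲ·e^(−2λx) dx = j!/(2λ)^(j+1).
State is unnormalized: ∫|R|² dx = 0.50403, and ∫R*·x³·R dx = 0.38724, so ⟨x³⟩ = 0.38724 / 0.50403.
⟨x³⟩ = 0.76829.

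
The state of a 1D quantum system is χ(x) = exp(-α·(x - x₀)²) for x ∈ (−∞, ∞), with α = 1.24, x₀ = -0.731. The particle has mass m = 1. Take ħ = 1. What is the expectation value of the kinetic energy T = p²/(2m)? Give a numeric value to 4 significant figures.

0.6200

T = −(ħ²/2m) d²/dx², so ⟨T⟩ = −(ħ²/2m) ∫ χ*·χ'' dx / ∫|χ|² dx; with m = 1.
Gaussian moments (u = x − x₀): ∫u^(2j)·e^(−2αu²) du = (2j−1)!!/(4α)^j · √(π/(2α)), odd powers integrate to 0; here √(π/(2α)) = 1.1255. Derivatives: d/dx e^(−αu²) = −2αu·e^(−αu²), d²/dx² e^(−αu²) = (4α²u² − 2α)·e^(−αu²).
State is unnormalized: ∫|χ|² dx = 1.1255, and ∫χ*·(−ħ²/2m · χ'') dx = 0.69782, so ⟨T⟩ = 0.69782 / 1.1255.
⟨T⟩ = 0.62000.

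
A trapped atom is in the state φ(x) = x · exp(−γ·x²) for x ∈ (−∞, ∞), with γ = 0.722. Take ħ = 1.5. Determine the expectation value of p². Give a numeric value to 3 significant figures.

p² φ = −ħ² d²φ/dx²; ⟨p²⟩ = −ħ² ∫ φ*·φ'' dx / ∫|φ|² dx.
Expand each integrand as polynomial × e^(−2γx²) and use ∫x^(2j)·e^(−2γx²) dx = (2j−1)!!/(4γ)^j · √(π/(2γ)), odd powers → 0; here √(π/(2γ)) = 1.4750. Differentiate with the product rule, d/dx e^(−γx²) = −2γx·e^(−γx²).
State is unnormalized: ∫|φ|² dx = 0.51073, and ∫φ*·(−ħ² φ'') dx = 2.4891, so ⟨p²⟩ = 2.4891 / 0.51073.
⟨p²⟩ = 4.8735.

4.87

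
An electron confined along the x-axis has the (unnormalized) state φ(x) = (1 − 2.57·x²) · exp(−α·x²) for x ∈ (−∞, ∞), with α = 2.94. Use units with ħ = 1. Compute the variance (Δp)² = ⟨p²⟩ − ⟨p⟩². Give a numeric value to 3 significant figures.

7.37

Compute ⟨p⟩ and ⟨p²⟩ separately; (Δp)² = ⟨p²⟩ − ⟨p⟩².
Expand each integrand as polynomial × e^(−2αx²) and use ∫x^(2j)·e^(−2αx²) dx = (2j−1)!!/(4α)^j · √(π/(2α)), odd powers → 0; here √(π/(2α)) = 0.73095. Differentiate with the product rule, d/dx e^(−αx²) = −2αx·e^(−αx²).
Normalization: ∫|φ|² dx = 0.51620.
⟨p⟩ = 0.0000 and ⟨p²⟩ = 7.3745.
(Δp)² = 7.3745 − (0.0000)² = 7.3745.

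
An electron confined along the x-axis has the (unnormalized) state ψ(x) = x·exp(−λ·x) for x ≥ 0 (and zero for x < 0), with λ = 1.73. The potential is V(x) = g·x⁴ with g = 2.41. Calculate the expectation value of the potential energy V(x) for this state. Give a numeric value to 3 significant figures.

⟨V⟩ = ∫ V(x)·|ψ|² dx / ∫|ψ|² dx.
Every integrand reduces to terms xʲ·e^(−2λx) on [0, ∞); use ∫₀^∞ xʲ·e^(−2λx) dx = j!/(2λ)^(j+1).
State is unnormalized: ∫|ψ|² dx = 0.048284, and ∫ψ*·V(x)·ψ dx = 0.29229, so ⟨V⟩ = 0.29229 / 0.048284.
⟨V⟩ = 6.0536.

6.05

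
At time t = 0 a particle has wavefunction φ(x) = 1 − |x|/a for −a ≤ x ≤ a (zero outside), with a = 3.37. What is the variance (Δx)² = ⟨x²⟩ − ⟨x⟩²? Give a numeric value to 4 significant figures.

Compute ⟨x⟩ and ⟨x²⟩ separately, then (Δx)² = ⟨x²⟩ − ⟨x⟩².
φ is even, so ∫ over [−a, a] = 2∫₀ᵃ with φ = 1 − x/a there: ∫₀ᵃ (1 − x/a)² dx = a/3, ∫₀ᵃ x²(1 − x/a)² dx = a³/30, ∫₀ᵃ x⁴(1 − x/a)² dx = a⁵/105.
Normalization: ∫|φ|² dx = 2.2467.
⟨x⟩ = 0.0000 and ⟨x²⟩ = 1.1357.
(Δx)² = 1.1357 − (0.0000)² = 1.1357.

1.136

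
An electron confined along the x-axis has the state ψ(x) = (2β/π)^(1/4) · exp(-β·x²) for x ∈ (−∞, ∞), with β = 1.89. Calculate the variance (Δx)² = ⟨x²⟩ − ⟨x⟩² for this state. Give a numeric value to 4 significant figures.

0.1323

Compute ⟨x⟩ and ⟨x²⟩ separately, then (Δx)² = ⟨x²⟩ − ⟨x⟩².
Gaussian moments: ∫x^(2j)·e^(−2βx²) dx = (2j−1)!!/(4β)^j · √(π/(2β)), odd powers integrate to 0; here √(π/(2β)) = 0.91165.
⟨x⟩ = 0.0000 and ⟨x²⟩ = 0.13228.
(Δx)² = 0.13228 − (0.0000)² = 0.13228.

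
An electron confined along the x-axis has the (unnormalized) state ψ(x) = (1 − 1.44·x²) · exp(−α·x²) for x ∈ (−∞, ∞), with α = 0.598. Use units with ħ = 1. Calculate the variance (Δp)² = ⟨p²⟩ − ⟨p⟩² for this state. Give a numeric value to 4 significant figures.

3.210

Compute ⟨p⟩ and ⟨p²⟩ separately; (Δp)² = ⟨p²⟩ − ⟨p⟩².
Expand each integrand as polynomial × e^(−2αx²) and use ∫x^(2j)·e^(−2αx²) dx = (2j−1)!!/(4α)^j · √(π/(2α)), odd powers → 0; here √(π/(2α)) = 1.6207. Differentiate with the product rule, d/dx e^(−αx²) = −2αx·e^(−αx²).
Normalization: ∫|ψ|² dx = 1.4315.
⟨p⟩ = 0.0000 and ⟨p²⟩ = 3.2099.
(Δp)² = 3.2099 − (0.0000)² = 3.2099.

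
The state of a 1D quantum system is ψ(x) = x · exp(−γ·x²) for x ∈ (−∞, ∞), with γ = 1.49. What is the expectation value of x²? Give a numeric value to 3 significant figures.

0.503

⟨x²⟩ = ∫ x²·|ψ|² dx / ∫|ψ|² dx (integrals over the domain).
Expand each integrand as polynomial × e^(−2γx²) and use ∫x^(2j)·e^(−2γx²) dx = (2j−1)!!/(4γ)^j · √(π/(2γ)), odd powers → 0; here √(π/(2γ)) = 1.0268.
State is unnormalized: ∫|ψ|² dx = 0.17227, and ∫ψ*·x²·ψ dx = 0.086715, so ⟨x²⟩ = 0.086715 / 0.17227.
⟨x²⟩ = 0.50336.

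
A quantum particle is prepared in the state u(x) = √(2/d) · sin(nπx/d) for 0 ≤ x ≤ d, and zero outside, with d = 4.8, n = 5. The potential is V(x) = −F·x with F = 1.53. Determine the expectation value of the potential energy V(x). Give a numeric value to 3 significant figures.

⟨V⟩ = ∫ V(x)·|u|² dx.
With sin²θ = (1 − cos2θ)/2 on 0 ≤ x ≤ d: ∫sin²(nπx/d) dx = d/2, ∫x·sin²(nπx/d) dx = d²/4, ∫x²·sin²(nπx/d) dx = d³·(1/6 − 1/(4n²π²)); higher powers xᵏ the same way, integrating xᵏ·cos(2nπx/d) by parts.
⟨V⟩ = -3.6720.

-3.67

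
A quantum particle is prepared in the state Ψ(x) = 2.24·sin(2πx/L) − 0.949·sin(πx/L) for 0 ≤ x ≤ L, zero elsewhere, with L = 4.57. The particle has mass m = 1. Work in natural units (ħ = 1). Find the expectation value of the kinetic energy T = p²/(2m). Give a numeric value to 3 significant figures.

T = −(ħ²/2m) d²/dx², so ⟨T⟩ = −(ħ²/2m) ∫ Ψ*·Ψ'' dx / ∫|Ψ|² dx; with m = 1.
d²/dx² sin(jπx/L) = −(jπ/L)²·sin(jπx/L); on 0 ≤ x ≤ L, ∫sin²(jπx/L) dx = L/2 and ∫sin(jπx/L)·sin(lπx/L) dx = 0 for j ≠ l, so only diagonal terms survive in ∫|Ψ|² and ∫Ψ·Ψ″; ∫Ψ·Ψ′ dx = [Ψ²/2] between the walls = 0.
State is unnormalized: ∫|Ψ|² dx = 13.523, and ∫Ψ*·(−ħ²/2m · Ψ'') dx = 11.323, so ⟨T⟩ = 11.323 / 13.523.
⟨T⟩ = 0.83727.

0.837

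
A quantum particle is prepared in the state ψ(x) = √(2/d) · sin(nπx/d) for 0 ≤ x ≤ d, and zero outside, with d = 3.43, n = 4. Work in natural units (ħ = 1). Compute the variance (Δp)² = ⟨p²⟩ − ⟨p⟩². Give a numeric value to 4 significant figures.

13.42

Compute ⟨p⟩ and ⟨p²⟩ separately; (Δp)² = ⟨p²⟩ − ⟨p⟩².
d/dx sin(nπx/d) = (nπ/d)·cos(nπx/d) and d²/dx² sin(nπx/d) = −(nπ/d)²·sin(nπx/d); on 0 ≤ x ≤ d, ∫sin²(nπx/d) dx = d/2 and ∫sin(nπx/d)·cos(nπx/d) dx = 0.
⟨p⟩ = 0.0000 and ⟨p²⟩ = 13.422.
(Δp)² = 13.422 − (0.0000)² = 13.422.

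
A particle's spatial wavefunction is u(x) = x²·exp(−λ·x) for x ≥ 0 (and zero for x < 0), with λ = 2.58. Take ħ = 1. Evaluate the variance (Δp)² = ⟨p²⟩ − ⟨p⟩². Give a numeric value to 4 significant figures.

2.219

Compute ⟨p⟩ and ⟨p²⟩ separately; (Δp)² = ⟨p²⟩ − ⟨p⟩².
Differentiate x²·exp(−λ·x) with the product rule; every integrand then reduces to terms xʲ·e^(−2λx) on [0, ∞), with ∫₀^∞ xʲ·e^(−2λx) dx = j!/(2λ)^(j+1).
Normalization: ∫|u|² dx = 0.0065609.
⟨p⟩ = 0.0000 and ⟨p²⟩ = 2.2188.
(Δp)² = 2.2188 − (0.0000)² = 2.2188.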